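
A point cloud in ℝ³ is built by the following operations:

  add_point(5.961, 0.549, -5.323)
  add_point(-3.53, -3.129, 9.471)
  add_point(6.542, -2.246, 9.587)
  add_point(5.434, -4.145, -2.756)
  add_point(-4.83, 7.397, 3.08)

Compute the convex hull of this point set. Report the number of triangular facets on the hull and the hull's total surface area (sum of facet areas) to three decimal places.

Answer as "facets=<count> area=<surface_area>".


facets=6 area=393.061

Points on the hull: [0, 1, 2, 3, 4] (5 of 5).

Per-facet area ½‖(b−a)×(c−a)‖:
  f1: (p0, p2, p4) → 104.8094
  f2: (p0, p3, p4) → 41.0412
  f3: (p0, p3, p2) → 31.8217
  f4: (p1, p2, p4) → 62.5615
  f5: (p1, p3, p4) → 89.8455
  f6: (p1, p3, p2) → 62.9813
Σ area = 393.061

Euler: V−E+F = 5−9+6 = 2.


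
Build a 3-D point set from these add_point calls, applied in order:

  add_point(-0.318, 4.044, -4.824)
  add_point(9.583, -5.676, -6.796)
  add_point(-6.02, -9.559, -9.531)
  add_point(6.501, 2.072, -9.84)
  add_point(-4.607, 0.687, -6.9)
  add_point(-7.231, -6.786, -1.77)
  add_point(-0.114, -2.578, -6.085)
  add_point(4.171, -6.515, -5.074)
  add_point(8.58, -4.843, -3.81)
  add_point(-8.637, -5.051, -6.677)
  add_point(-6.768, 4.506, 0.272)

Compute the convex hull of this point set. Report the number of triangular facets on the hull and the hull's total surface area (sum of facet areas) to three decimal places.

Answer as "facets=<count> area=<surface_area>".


10 of the 11 inputs are extreme points: [0, 1, 2, 3, 4, 5, 7, 8, 9, 10].

Area of each hull facet:
  f1: (p5, p10, p9) → 30.6349
  f2: (p4, p10, p9) → 28.9156
  f3: (p2, p5, p9) → 15.9704
  f4: (p2, p3, p1) → 71.1820
  f5: (p2, p4, p9) → 19.5094
  f6: (p2, p4, p3) → 60.7579
  f7: (p8, p5, p10) → 91.3630
  f8: (p8, p3, p1) → 14.4594
  f9: (p0, p4, p10) → 22.7029
  f10: (p0, p4, p3) → 24.5843
  f11: (p0, p8, p10) → 43.6377
  f12: (p0, p8, p3) → 40.8659
  f13: (p7, p2, p5) → 45.5137
  f14: (p7, p8, p5) → 17.2738
  f15: (p7, p2, p1) → 21.6786
  f16: (p7, p8, p1) → 7.9444
Σ area = 556.994

Euler: V−E+F = 10−24+16 = 2.

facets=16 area=556.994


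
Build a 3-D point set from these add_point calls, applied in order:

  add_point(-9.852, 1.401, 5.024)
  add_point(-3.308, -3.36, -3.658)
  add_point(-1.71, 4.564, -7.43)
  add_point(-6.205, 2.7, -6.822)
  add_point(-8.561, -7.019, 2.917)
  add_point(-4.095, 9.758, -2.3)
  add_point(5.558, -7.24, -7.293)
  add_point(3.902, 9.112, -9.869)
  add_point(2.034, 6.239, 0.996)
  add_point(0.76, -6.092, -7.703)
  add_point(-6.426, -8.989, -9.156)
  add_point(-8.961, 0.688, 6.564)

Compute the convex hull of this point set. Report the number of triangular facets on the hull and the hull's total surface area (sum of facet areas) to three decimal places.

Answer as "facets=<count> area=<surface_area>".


Extreme-point indices: [0, 3, 4, 5, 6, 7, 8, 10, 11] — 9 of 12 on the boundary.

Area of each hull facet:
  f1: (p10, p7, p6) → 101.9064
  f2: (p8, p7, p6) → 87.6870
  f3: (p4, p10, p0) → 49.6692
  f4: (p4, p10, p6) → 76.0787
  f5: (p3, p10, p0) → 74.0590
  f6: (p3, p10, p7) → 64.7527
  f7: (p5, p8, p7) → 40.9406
  f8: (p5, p3, p0) → 50.6393
  f9: (p5, p3, p7) → 46.3942
  f10: (p11, p8, p6) → 109.4479
  f11: (p11, p4, p6) → 70.9484
  f12: (p11, p4, p0) → 8.1795
  f13: (p11, p5, p0) → 10.3538
  f14: (p11, p5, p8) → 50.5971
Σ area = 841.654

Check V−E+F: 9 − 21 + 14 = 2.

facets=14 area=841.654


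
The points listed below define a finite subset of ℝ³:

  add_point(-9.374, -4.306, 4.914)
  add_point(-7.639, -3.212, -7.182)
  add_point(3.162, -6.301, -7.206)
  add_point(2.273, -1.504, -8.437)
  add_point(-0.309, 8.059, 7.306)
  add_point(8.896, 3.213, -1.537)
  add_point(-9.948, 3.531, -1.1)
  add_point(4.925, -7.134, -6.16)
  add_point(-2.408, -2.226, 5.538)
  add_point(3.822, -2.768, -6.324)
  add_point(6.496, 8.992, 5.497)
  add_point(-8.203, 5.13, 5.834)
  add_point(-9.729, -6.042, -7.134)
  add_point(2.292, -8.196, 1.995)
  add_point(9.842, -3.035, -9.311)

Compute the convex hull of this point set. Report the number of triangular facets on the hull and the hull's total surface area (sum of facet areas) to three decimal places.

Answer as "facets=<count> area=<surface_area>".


facets=24 area=979.976

Points on the hull: [0, 1, 2, 3, 4, 5, 6, 7, 8, 10, 11, 12, 13, 14] (14 of 15).

Per-facet area ½‖(b−a)×(c−a)‖:
  f1: (p3, p10, p6) → 125.4170
  f2: (p3, p12, p14) → 26.5314
  f3: (p5, p13, p14) → 65.7298
  f4: (p5, p13, p10) → 62.9908
  f5: (p5, p3, p14) → 37.1105
  f6: (p5, p3, p10) → 40.2863
  f7: (p7, p13, p14) → 22.0638
  f8: (p7, p12, p13) → 61.8516
  f9: (p1, p12, p6) → 14.9312
  f10: (p1, p3, p6) → 46.5255
  f11: (p1, p3, p12) → 12.4095
  f12: (p8, p13, p10) → 58.7222
  f13: (p2, p12, p14) → 25.6531
  f14: (p2, p7, p14) → 7.8329
  f15: (p2, p7, p12) → 8.5305
  f16: (p4, p8, p10) → 36.3629
  f17: (p4, p10, p6) → 39.6998
  f18: (p4, p11, p6) → 27.8405
  f19: (p0, p12, p6) → 52.5187
  f20: (p0, p11, p6) → 32.9623
  f21: (p0, p12, p13) → 74.6029
  f22: (p0, p8, p13) → 29.2144
  f23: (p0, p4, p11) → 36.0737
  f24: (p0, p4, p8) → 34.1144
Σ area = 979.976

Euler: V−E+F = 14−36+24 = 2.


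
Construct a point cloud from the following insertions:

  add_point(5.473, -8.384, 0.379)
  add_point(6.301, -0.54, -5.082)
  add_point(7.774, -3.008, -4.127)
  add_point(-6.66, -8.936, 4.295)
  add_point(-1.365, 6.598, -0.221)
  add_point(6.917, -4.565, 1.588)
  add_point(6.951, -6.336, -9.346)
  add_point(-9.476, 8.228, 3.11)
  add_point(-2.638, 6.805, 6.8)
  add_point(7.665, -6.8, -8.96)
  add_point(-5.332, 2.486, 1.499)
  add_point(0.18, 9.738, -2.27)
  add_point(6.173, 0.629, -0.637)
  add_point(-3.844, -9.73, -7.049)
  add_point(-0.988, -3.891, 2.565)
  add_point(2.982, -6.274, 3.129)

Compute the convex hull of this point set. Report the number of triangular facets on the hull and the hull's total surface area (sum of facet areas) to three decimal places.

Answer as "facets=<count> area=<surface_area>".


facets=22 area=885.277

Points on the hull: [0, 1, 2, 3, 5, 6, 7, 8, 9, 11, 12, 13, 15] (13 of 16).

Triangle areas on the boundary:
  f1: (p11, p13, p7) → 112.0491
  f2: (p3, p13, p7) → 102.0398
  f3: (p6, p11, p13) → 107.2685
  f4: (p8, p3, p7) → 64.5298
  f5: (p8, p11, p7) → 38.1708
  f6: (p1, p6, p11) → 23.3245
  f7: (p0, p3, p13) → 63.7238
  f8: (p12, p5, p2) → 13.7555
  f9: (p12, p1, p2) → 6.9381
  f10: (p12, p1, p11) → 25.2614
  f11: (p12, p8, p11) → 53.3941
  f12: (p12, p5, p8) → 35.5998
  f13: (p9, p6, p13) → 4.7175
  f14: (p9, p0, p13) → 53.3883
  f15: (p9, p0, p5) → 20.6742
  f16: (p9, p5, p2) → 14.8712
  f17: (p9, p1, p2) → 9.0175
  f18: (p9, p1, p6) → 3.2921
  f19: (p15, p0, p3) → 18.5798
  f20: (p15, p0, p5) → 8.2118
  f21: (p15, p8, p3) → 73.0723
  f22: (p15, p5, p8) → 33.3973
Σ area = 885.277

Euler: V−E+F = 13−33+22 = 2.


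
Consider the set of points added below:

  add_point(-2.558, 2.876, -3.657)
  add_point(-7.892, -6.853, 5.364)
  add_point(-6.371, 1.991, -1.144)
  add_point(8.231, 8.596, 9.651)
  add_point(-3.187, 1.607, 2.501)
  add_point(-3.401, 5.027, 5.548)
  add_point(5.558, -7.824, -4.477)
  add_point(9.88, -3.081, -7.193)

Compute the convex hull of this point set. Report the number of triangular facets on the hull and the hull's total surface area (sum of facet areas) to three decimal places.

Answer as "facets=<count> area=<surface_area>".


facets=10 area=715.688

Points on the hull: [0, 1, 2, 3, 5, 6, 7] (7 of 8).

Facet areas (half cross-product norm):
  f1: (p6, p3, p1) → 172.1848
  f2: (p6, p3, p7) → 71.6262
  f3: (p2, p6, p1) → 84.3852
  f4: (p5, p3, p1) → 66.1449
  f5: (p5, p2, p1) → 43.5065
  f6: (p0, p3, p7) → 125.8051
  f7: (p0, p6, p7) → 46.3917
  f8: (p0, p2, p6) → 28.9959
  f9: (p0, p5, p3) → 58.2669
  f10: (p0, p5, p2) → 18.3808
Σ area = 715.688

Euler characteristic 7−15+10 = 2 ✓


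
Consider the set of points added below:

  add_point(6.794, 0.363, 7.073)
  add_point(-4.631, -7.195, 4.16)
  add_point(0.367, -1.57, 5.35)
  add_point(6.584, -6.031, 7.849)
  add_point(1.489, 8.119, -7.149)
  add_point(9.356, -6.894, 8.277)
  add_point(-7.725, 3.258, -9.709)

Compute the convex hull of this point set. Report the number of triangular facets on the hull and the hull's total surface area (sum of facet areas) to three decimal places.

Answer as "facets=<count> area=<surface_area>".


Extreme-point indices: [0, 1, 2, 3, 4, 5, 6] — 7 of 7 on the boundary.

Facet areas (half cross-product norm):
  f1: (p4, p5, p6) → 121.3716
  f2: (p1, p5, p6) → 119.0891
  f3: (p2, p4, p6) → 84.0827
  f4: (p2, p1, p6) → 65.8415
  f5: (p0, p4, p5) → 50.1540
  f6: (p0, p2, p4) → 54.8835
  f7: (p3, p1, p5) → 7.2377
  f8: (p3, p2, p1) → 30.3332
  f9: (p3, p0, p5) → 9.0815
  f10: (p3, p0, p2) → 21.4524
Σ area = 563.527

Check V−E+F: 7 − 15 + 10 = 2.

facets=10 area=563.527


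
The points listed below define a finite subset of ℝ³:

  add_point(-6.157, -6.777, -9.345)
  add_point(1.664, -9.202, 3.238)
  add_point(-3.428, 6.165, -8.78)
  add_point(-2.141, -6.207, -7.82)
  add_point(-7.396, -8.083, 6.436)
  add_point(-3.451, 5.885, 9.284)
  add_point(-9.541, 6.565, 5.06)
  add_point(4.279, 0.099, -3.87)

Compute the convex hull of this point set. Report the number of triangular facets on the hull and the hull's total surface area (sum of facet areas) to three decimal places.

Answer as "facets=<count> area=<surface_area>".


facets=12 area=802.771

8 of the 8 inputs are extreme points: [0, 1, 2, 3, 4, 5, 6, 7].

Facet areas (half cross-product norm):
  f1: (p2, p0, p6) → 100.1679
  f2: (p5, p1, p7) → 93.1653
  f3: (p5, p2, p6) → 55.3392
  f4: (p5, p2, p7) → 88.2132
  f5: (p4, p0, p6) → 116.5230
  f6: (p4, p1, p0) → 70.6688
  f7: (p4, p5, p6) → 53.4170
  f8: (p4, p5, p1) → 71.3242
  f9: (p3, p1, p7) → 53.9730
  f10: (p3, p1, p0) → 21.2730
  f11: (p3, p2, p7) → 51.6761
  f12: (p3, p2, p0) → 27.0307
Σ area = 802.771

Check V−E+F: 8 − 18 + 12 = 2.


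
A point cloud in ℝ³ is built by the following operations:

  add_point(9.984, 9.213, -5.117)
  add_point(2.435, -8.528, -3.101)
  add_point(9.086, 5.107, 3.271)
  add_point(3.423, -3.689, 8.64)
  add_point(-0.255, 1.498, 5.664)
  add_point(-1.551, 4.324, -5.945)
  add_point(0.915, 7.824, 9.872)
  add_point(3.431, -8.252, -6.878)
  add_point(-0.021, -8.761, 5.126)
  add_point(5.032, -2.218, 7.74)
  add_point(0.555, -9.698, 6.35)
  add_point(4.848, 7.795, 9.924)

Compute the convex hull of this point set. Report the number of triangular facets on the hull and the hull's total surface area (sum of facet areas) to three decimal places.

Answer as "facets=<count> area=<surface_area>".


facets=20 area=794.201

Extreme-point indices: [0, 1, 2, 3, 4, 5, 6, 7, 8, 9, 10, 11] — 12 of 12 on the boundary.

Area of each hull facet:
  f1: (p7, p0, p5) → 85.0873
  f2: (p6, p0, p5) → 98.6010
  f3: (p6, p11, p0) → 29.8498
  f4: (p2, p11, p0) → 30.6337
  f5: (p2, p7, p0) → 82.0909
  f6: (p8, p7, p5) → 84.0329
  f7: (p8, p6, p10) → 13.4510
  f8: (p9, p2, p11) → 37.1267
  f9: (p9, p7, p10) → 60.0309
  f10: (p9, p2, p7) → 75.0679
  f11: (p1, p7, p10) → 1.5036
  f12: (p1, p8, p10) → 5.5005
  f13: (p1, p8, p7) → 0.9088
  f14: (p4, p6, p5) → 43.2427
  f15: (p4, p8, p5) → 60.6625
  f16: (p4, p8, p6) → 21.0106
  f17: (p3, p9, p10) → 6.0413
  f18: (p3, p9, p11) → 10.3562
  f19: (p3, p6, p10) → 26.2595
  f20: (p3, p6, p11) → 22.7427
Σ area = 794.201

Euler characteristic 12−30+20 = 2 ✓


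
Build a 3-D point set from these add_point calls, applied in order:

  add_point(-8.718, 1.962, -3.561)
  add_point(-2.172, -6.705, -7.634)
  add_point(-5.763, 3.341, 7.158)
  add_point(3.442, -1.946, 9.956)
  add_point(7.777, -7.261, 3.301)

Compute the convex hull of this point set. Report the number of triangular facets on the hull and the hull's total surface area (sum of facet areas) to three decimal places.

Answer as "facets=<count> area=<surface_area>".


Points on the hull: [0, 1, 2, 3, 4] (5 of 5).

Triangle areas on the boundary:
  f1: (p1, p4, p0) → 84.8591
  f2: (p2, p1, p0) → 62.4012
  f3: (p3, p4, p0) → 88.4804
  f4: (p3, p2, p0) → 56.2092
  f5: (p3, p1, p4) → 69.4206
  f6: (p3, p2, p1) → 97.5704
Σ area = 458.941

Euler: V−E+F = 5−9+6 = 2.

facets=6 area=458.941


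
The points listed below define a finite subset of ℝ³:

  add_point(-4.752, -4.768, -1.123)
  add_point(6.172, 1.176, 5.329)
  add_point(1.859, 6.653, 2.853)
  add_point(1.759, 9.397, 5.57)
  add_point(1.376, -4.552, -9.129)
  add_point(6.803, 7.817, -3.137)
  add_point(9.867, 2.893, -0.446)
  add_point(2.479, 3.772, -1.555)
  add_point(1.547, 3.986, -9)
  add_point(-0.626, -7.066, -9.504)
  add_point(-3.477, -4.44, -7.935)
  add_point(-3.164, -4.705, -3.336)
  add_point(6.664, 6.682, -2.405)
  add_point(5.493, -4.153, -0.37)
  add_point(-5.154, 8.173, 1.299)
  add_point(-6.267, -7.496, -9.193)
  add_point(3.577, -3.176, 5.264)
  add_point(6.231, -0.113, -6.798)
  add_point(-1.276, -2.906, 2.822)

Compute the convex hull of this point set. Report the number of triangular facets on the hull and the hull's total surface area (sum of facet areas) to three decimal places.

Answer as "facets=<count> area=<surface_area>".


facets=24 area=766.334

Extreme-point indices: [0, 1, 3, 4, 5, 6, 8, 9, 13, 14, 15, 16, 17, 18] — 14 of 19 on the boundary.

Area of each hull facet:
  f1: (p16, p9, p15) → 43.6522
  f2: (p8, p9, p15) → 30.8096
  f3: (p0, p16, p15) → 30.5946
  f4: (p1, p3, p6) → 32.9349
  f5: (p1, p16, p6) → 15.8450
  f6: (p1, p16, p3) → 20.2762
  f7: (p13, p16, p6) → 24.9890
  f8: (p13, p16, p9) → 26.8845
  f9: (p14, p8, p15) → 90.1450
  f10: (p14, p0, p15) → 50.1160
  f11: (p5, p3, p6) → 32.5607
  f12: (p5, p14, p3) → 41.7974
  f13: (p5, p14, p8) → 52.9685
  f14: (p17, p13, p6) → 27.2328
  f15: (p17, p13, p9) → 37.8369
  f16: (p17, p5, p6) → 24.3852
  f17: (p17, p5, p8) → 26.7675
  f18: (p18, p0, p16) → 7.8192
  f19: (p18, p14, p0) → 33.0063
  f20: (p18, p16, p3) → 34.0817
  f21: (p18, p14, p3) → 47.6205
  f22: (p4, p8, p9) → 8.4555
  f23: (p4, p17, p9) → 3.0297
  f24: (p4, p17, p8) → 22.5255
Σ area = 766.334

Euler characteristic 14−36+24 = 2 ✓


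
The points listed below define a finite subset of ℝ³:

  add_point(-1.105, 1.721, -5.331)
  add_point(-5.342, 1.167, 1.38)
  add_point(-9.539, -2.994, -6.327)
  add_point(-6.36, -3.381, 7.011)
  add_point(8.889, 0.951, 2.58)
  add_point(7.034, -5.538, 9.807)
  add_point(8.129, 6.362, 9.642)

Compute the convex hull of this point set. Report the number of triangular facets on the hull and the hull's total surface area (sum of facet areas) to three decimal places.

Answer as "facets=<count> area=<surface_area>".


facets=10 area=606.939

Extreme-point indices: [0, 1, 2, 3, 4, 5, 6] — 7 of 7 on the boundary.

Area of each hull facet:
  f1: (p5, p4, p2) → 103.0319
  f2: (p6, p5, p4) → 43.2873
  f3: (p3, p5, p2) → 86.0060
  f4: (p3, p6, p5) → 82.5750
  f5: (p0, p4, p2) → 43.4348
  f6: (p0, p6, p4) → 52.5713
  f7: (p1, p3, p2) → 34.0282
  f8: (p1, p3, p6) → 60.6224
  f9: (p1, p0, p2) → 35.2486
  f10: (p1, p0, p6) → 66.1341
Σ area = 606.939

Euler: V−E+F = 7−15+10 = 2.


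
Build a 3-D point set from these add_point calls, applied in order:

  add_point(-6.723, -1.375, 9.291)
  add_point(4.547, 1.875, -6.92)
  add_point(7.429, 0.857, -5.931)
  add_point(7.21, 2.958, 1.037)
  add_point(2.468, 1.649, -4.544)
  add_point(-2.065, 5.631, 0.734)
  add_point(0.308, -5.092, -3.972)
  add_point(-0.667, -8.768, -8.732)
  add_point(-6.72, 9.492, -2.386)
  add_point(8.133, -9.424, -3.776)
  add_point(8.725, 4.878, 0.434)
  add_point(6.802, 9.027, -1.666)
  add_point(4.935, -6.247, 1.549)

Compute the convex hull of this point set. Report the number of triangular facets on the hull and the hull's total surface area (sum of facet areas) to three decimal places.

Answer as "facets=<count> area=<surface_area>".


Points on the hull: [0, 1, 2, 7, 8, 9, 10, 11, 12] (9 of 13).

Facet areas (half cross-product norm):
  f1: (p7, p9, p0) → 102.0491
  f2: (p7, p8, p0) → 149.1265
  f3: (p12, p10, p0) → 87.4673
  f4: (p12, p9, p0) → 21.5348
  f5: (p12, p9, p10) → 40.2658
  f6: (p11, p10, p0) → 46.9023
  f7: (p11, p8, p0) → 107.8547
  f8: (p1, p7, p8) → 84.5719
  f9: (p1, p11, p8) → 60.0698
  f10: (p2, p11, p10) → 19.2169
  f11: (p2, p1, p11) → 14.5411
  f12: (p2, p9, p10) → 37.9315
  f13: (p2, p7, p9) → 51.9508
  f14: (p2, p1, p7) → 19.0241
Σ area = 842.507

Euler: V−E+F = 9−21+14 = 2.

facets=14 area=842.507


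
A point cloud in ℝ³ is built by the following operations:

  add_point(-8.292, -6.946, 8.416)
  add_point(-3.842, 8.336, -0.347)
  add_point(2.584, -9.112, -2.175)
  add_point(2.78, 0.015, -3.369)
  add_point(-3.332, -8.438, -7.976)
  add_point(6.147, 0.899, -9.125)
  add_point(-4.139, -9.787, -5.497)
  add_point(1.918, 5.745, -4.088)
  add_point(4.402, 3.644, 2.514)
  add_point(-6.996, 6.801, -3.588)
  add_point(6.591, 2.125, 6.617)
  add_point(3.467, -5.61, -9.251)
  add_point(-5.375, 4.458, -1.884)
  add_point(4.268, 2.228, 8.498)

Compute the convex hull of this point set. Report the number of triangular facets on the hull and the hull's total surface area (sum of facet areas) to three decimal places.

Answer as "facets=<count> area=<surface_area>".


Points on the hull: [0, 1, 2, 4, 5, 6, 7, 9, 10, 11, 13] (11 of 14).

Area of each hull facet:
  f1: (p13, p10, p0) → 18.5450
  f2: (p13, p1, p0) → 102.0990
  f3: (p13, p1, p10) → 20.0864
  f4: (p2, p10, p0) → 107.4558
  f5: (p2, p5, p10) → 88.1695
  f6: (p2, p5, p11) → 25.1954
  f7: (p4, p2, p11) → 26.9416
  f8: (p4, p5, p11) → 18.9623
  f9: (p7, p1, p10) → 44.8440
  f10: (p7, p5, p10) → 49.2545
  f11: (p9, p1, p0) → 43.1480
  f12: (p9, p4, p5) → 95.8350
  f13: (p9, p7, p1) → 17.4983
  f14: (p9, p7, p5) → 28.8924
  f15: (p6, p2, p0) → 54.7727
  f16: (p6, p4, p2) → 11.0098
  f17: (p6, p9, p0) → 117.7875
  f18: (p6, p9, p4) → 23.6504
Σ area = 894.148

Check V−E+F: 11 − 27 + 18 = 2.

facets=18 area=894.148


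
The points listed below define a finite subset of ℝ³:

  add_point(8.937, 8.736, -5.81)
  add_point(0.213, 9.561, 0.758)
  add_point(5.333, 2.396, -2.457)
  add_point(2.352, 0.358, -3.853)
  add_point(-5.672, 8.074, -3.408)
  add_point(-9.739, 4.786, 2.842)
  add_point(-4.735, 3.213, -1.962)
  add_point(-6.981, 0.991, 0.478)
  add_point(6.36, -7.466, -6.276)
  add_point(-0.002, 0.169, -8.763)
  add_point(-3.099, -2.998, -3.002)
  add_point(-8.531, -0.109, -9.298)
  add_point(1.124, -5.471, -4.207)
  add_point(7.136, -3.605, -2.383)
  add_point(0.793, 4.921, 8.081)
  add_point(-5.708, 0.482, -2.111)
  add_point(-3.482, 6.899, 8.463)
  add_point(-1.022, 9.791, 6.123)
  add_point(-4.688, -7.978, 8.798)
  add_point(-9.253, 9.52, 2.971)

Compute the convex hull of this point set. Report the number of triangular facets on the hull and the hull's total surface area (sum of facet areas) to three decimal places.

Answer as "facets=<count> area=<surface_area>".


facets=22 area=1084.243

13 of the 20 inputs are extreme points: [0, 1, 4, 5, 8, 9, 11, 13, 14, 16, 17, 18, 19].

Per-facet area ½‖(b−a)×(c−a)‖:
  f1: (p11, p18, p5) → 98.3325
  f2: (p8, p11, p18) → 146.9273
  f3: (p4, p11, p0) → 75.8783
  f4: (p13, p8, p0) → 31.0445
  f5: (p13, p8, p18) → 45.8313
  f6: (p9, p11, p0) → 36.7846
  f7: (p9, p8, p0) → 65.1979
  f8: (p9, p8, p11) → 34.6911
  f9: (p19, p4, p0) → 44.0642
  f10: (p19, p16, p17) → 18.4403
  f11: (p19, p11, p5) → 28.8659
  f12: (p19, p4, p11) → 33.8121
  f13: (p19, p18, p5) → 21.2279
  f14: (p19, p16, p18) → 60.2702
  f15: (p14, p16, p17) → 10.1473
  f16: (p14, p17, p0) → 43.2601
  f17: (p14, p13, p0) → 91.9946
  f18: (p14, p13, p18) → 99.0192
  f19: (p14, p16, p18) → 33.1481
  f20: (p1, p17, p0) → 19.4075
  f21: (p1, p19, p0) → 21.8439
  f22: (p1, p19, p17) → 24.0546
Σ area = 1084.243

Check V−E+F: 13 − 33 + 22 = 2.


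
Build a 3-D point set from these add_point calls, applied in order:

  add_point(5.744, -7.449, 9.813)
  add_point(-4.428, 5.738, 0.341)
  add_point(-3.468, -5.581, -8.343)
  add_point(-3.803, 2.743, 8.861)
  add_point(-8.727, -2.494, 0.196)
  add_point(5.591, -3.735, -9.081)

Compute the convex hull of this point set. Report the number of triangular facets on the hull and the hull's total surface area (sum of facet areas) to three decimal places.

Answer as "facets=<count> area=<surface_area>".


facets=8 area=621.648

Points on the hull: [0, 1, 2, 3, 4, 5] (6 of 6).

Facet areas (half cross-product norm):
  f1: (p5, p1, p0) → 144.4356
  f2: (p3, p0, p4) → 78.7896
  f3: (p3, p1, p4) → 40.7429
  f4: (p3, p1, p0) → 59.3024
  f5: (p2, p0, p4) → 94.6787
  f6: (p2, p5, p0) → 88.7673
  f7: (p2, p1, p4) → 48.6875
  f8: (p2, p5, p1) → 66.2441
Σ area = 621.648

Euler: V−E+F = 6−12+8 = 2.


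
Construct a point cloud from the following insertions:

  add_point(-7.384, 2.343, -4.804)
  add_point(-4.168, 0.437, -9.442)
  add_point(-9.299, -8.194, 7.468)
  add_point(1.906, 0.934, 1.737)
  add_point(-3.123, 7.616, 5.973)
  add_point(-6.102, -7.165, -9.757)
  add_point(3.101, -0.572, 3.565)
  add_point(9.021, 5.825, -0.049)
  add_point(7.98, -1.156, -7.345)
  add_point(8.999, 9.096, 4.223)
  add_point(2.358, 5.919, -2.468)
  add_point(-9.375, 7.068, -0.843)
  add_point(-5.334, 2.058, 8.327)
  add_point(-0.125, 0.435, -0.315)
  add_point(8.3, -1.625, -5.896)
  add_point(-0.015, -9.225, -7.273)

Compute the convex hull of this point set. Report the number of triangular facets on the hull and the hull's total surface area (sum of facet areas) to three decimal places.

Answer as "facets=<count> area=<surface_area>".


Hull vertices (13/16): indices [1, 2, 4, 5, 6, 7, 8, 9, 10, 11, 12, 14, 15].

Per-facet area ½‖(b−a)×(c−a)‖:
  f1: (p2, p12, p11) → 60.2166
  f2: (p9, p2, p12) → 65.7689
  f3: (p5, p2, p15) → 59.0993
  f4: (p5, p8, p15) → 35.7397
  f5: (p5, p8, p1) → 48.4183
  f6: (p5, p2, p11) → 130.2424
  f7: (p5, p1, p11) → 42.0859
  f8: (p4, p12, p11) → 29.7765
  f9: (p4, p9, p11) → 47.1253
  f10: (p4, p9, p12) → 34.4834
  f11: (p10, p9, p7) → 18.4207
  f12: (p10, p8, p7) → 33.9347
  f13: (p10, p8, p1) → 53.5832
  f14: (p10, p1, p11) → 58.5281
  f15: (p10, p9, p11) → 49.9923
  f16: (p14, p8, p15) → 8.8140
  f17: (p14, p9, p7) → 6.6703
  f18: (p14, p8, p7) → 6.9165
  f19: (p6, p9, p2) → 45.8638
  f20: (p6, p14, p9) → 61.1083
  f21: (p6, p2, p15) → 102.4721
  f22: (p6, p14, p15) → 60.5389
Σ area = 1059.799

Check V−E+F: 13 − 33 + 22 = 2.

facets=22 area=1059.799


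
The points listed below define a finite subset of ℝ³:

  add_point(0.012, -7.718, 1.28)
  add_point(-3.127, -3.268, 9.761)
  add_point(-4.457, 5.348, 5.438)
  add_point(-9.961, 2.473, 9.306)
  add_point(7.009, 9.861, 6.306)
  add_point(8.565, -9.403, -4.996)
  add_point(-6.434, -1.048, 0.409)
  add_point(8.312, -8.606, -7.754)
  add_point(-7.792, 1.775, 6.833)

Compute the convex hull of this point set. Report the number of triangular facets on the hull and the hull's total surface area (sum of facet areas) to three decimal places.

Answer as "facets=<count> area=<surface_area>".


Extreme-point indices: [0, 1, 2, 3, 4, 5, 6, 7] — 8 of 9 on the boundary.

Facet areas (half cross-product norm):
  f1: (p1, p4, p3) → 75.6098
  f2: (p1, p4, p5) → 161.7419
  f3: (p2, p4, p3) → 26.8219
  f4: (p2, p6, p3) → 30.2319
  f5: (p2, p6, p4) → 43.5119
  f6: (p7, p4, p5) → 31.3267
  f7: (p7, p6, p4) → 165.4955
  f8: (p0, p1, p5) → 31.8268
  f9: (p0, p7, p5) → 13.8548
  f10: (p0, p7, p6) → 51.1709
  f11: (p0, p1, p3) → 39.5358
  f12: (p0, p6, p3) → 43.4353
Σ area = 714.563

Check V−E+F: 8 − 18 + 12 = 2.

facets=12 area=714.563


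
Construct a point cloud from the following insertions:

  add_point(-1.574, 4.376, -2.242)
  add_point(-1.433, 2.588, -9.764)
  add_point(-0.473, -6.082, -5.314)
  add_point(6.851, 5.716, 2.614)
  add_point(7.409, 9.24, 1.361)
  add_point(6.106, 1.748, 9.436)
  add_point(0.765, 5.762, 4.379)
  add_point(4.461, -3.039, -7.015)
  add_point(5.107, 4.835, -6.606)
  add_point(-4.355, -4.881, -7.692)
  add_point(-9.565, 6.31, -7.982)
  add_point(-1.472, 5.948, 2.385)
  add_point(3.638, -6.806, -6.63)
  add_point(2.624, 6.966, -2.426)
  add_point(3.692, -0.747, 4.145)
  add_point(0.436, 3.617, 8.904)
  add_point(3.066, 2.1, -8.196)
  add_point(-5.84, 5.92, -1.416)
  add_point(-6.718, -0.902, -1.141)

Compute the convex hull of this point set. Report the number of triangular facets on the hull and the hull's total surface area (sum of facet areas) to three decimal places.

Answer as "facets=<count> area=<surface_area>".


Hull vertices (16/19): indices [1, 2, 3, 4, 5, 6, 7, 8, 9, 10, 11, 12, 15, 16, 17, 18].

Per-facet area ½‖(b−a)×(c−a)‖:
  f1: (p8, p4, p10) → 66.8543
  f2: (p15, p5, p4) → 32.7908
  f3: (p15, p18, p5) → 34.6188
  f4: (p3, p5, p4) → 9.6442
  f5: (p3, p5, p12) → 62.7518
  f6: (p9, p18, p10) → 41.2007
  f7: (p2, p5, p12) → 39.2665
  f8: (p2, p18, p5) → 75.9837
  f9: (p2, p9, p12) → 7.6971
  f10: (p2, p9, p18) → 18.8641
  f11: (p7, p8, p4) → 31.4790
  f12: (p7, p3, p4) → 22.9062
  f13: (p7, p3, p12) → 20.3288
  f14: (p17, p4, p10) → 40.9452
  f15: (p17, p18, p10) → 26.0107
  f16: (p17, p15, p18) → 41.8166
  f17: (p1, p9, p12) → 34.1670
  f18: (p1, p7, p12) → 14.2095
  f19: (p1, p9, p10) → 37.7689
  f20: (p1, p8, p10) → 28.5918
  f21: (p11, p17, p4) → 21.3217
  f22: (p11, p17, p15) → 12.6188
  f23: (p16, p7, p8) → 9.1464
  f24: (p16, p1, p8) → 7.3856
  f25: (p16, p1, p7) → 11.9298
  f26: (p6, p15, p4) → 16.6039
  f27: (p6, p11, p4) → 11.4225
  f28: (p6, p11, p15) → 6.1562
Σ area = 784.481

Check V−E+F: 16 − 42 + 28 = 2.

facets=28 area=784.481


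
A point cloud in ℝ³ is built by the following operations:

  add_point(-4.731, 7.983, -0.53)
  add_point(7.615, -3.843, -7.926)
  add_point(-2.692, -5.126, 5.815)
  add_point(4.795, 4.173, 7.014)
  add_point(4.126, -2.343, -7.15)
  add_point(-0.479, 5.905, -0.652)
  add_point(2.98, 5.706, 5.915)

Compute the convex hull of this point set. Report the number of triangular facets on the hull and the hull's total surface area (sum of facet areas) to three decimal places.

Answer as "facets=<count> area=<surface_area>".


facets=10 area=422.400

Points on the hull: [0, 1, 2, 3, 4, 5, 6] (7 of 7).

Area of each hull facet:
  f1: (p3, p2, p1) → 96.7462
  f2: (p4, p1, p0) → 14.0008
  f3: (p4, p2, p0) → 96.2908
  f4: (p4, p2, p1) → 24.7986
  f5: (p5, p1, p0) → 20.5975
  f6: (p6, p3, p1) → 22.4901
  f7: (p6, p5, p1) → 53.5008
  f8: (p6, p5, p0) → 16.0509
  f9: (p6, p2, p0) → 62.2233
  f10: (p6, p3, p2) → 15.7006
Σ area = 422.400

Euler characteristic 7−15+10 = 2 ✓


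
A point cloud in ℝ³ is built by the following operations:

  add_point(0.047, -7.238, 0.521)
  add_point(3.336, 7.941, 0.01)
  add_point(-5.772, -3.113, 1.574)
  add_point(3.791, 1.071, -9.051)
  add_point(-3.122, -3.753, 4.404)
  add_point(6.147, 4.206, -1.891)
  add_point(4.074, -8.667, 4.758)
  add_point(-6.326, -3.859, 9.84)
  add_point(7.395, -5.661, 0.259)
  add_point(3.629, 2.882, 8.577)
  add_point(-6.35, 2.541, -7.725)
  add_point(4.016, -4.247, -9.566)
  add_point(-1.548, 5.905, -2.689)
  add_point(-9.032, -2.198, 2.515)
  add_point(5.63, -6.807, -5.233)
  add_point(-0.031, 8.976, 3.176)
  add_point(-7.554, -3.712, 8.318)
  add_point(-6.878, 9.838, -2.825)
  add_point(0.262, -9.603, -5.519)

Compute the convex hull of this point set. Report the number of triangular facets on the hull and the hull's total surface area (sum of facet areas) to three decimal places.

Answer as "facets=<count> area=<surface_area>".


facets=26 area=991.569

Points on the hull: [1, 3, 5, 6, 7, 8, 9, 10, 11, 13, 14, 15, 16, 17, 18] (15 of 19).

Triangle areas on the boundary:
  f1: (p6, p9, p8) → 37.7956
  f2: (p7, p6, p9) → 65.0892
  f3: (p7, p6, p18) → 68.4133
  f4: (p5, p9, p8) → 52.7541
  f5: (p14, p18, p11) → 15.9533
  f6: (p14, p5, p8) → 29.8920
  f7: (p14, p5, p11) → 29.7555
  f8: (p14, p6, p8) → 17.0073
  f9: (p14, p6, p18) → 30.6855
  f10: (p10, p18, p11) → 47.9136
  f11: (p10, p17, p13) → 50.3482
  f12: (p10, p18, p13) → 74.9624
  f13: (p16, p17, p13) → 34.1807
  f14: (p16, p7, p17) → 14.6379
  f15: (p16, p18, p13) → 42.9541
  f16: (p16, p7, p18) → 15.7523
  f17: (p15, p7, p17) → 72.0126
  f18: (p15, p7, p9) → 53.6568
  f19: (p3, p5, p11) → 19.4463
  f20: (p3, p10, p17) → 44.0675
  f21: (p3, p10, p11) → 27.0958
  f22: (p1, p5, p9) → 25.0558
  f23: (p1, p15, p9) → 21.1277
  f24: (p1, p15, p17) → 21.5152
  f25: (p1, p3, p17) → 61.1424
  f26: (p1, p3, p5) → 18.3545
Σ area = 991.569

Euler characteristic 15−39+26 = 2 ✓


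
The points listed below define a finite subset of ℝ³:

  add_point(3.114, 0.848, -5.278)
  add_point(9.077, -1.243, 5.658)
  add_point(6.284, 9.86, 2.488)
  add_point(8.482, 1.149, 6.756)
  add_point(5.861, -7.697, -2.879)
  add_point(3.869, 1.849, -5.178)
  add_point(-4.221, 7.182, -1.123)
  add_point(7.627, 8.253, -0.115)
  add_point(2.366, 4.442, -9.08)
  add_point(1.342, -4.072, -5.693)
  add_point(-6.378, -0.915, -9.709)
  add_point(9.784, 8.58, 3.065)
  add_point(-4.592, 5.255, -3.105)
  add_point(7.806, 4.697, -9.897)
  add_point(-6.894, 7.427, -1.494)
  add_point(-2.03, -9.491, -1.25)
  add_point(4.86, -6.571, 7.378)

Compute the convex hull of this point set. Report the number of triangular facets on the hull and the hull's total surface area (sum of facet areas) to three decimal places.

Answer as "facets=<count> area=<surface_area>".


Extreme-point indices: [1, 2, 3, 4, 8, 10, 11, 13, 14, 15, 16] — 11 of 17 on the boundary.

Per-facet area ½‖(b−a)×(c−a)‖:
  f1: (p10, p15, p14) → 75.0110
  f2: (p16, p15, p14) → 100.2976
  f3: (p8, p13, p14) → 19.3709
  f4: (p8, p10, p14) → 55.7684
  f5: (p8, p10, p13) → 14.6329
  f6: (p3, p16, p14) → 79.2716
  f7: (p4, p10, p13) → 97.9733
  f8: (p4, p16, p15) → 41.2711
  f9: (p4, p10, p15) → 52.7944
  f10: (p2, p3, p14) → 68.4119
  f11: (p2, p3, p11) → 15.4350
  f12: (p2, p13, p14) → 92.0473
  f13: (p2, p13, p11) → 25.3500
  f14: (p1, p3, p16) → 8.4861
  f15: (p1, p4, p16) → 35.4561
  f16: (p1, p3, p11) → 9.3002
  f17: (p1, p13, p11) → 69.5699
  f18: (p1, p4, p13) → 79.2338
Σ area = 939.681

Check V−E+F: 11 − 27 + 18 = 2.

facets=18 area=939.681


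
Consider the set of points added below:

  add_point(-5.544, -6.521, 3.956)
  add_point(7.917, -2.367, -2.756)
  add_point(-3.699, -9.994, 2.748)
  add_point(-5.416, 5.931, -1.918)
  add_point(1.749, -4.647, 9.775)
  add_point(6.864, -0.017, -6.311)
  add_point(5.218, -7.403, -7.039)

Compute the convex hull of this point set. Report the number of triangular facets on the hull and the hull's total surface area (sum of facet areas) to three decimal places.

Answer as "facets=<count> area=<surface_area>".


facets=10 area=536.380

7 of the 7 inputs are extreme points: [0, 1, 2, 3, 4, 5, 6].

Triangle areas on the boundary:
  f1: (p4, p3, p0) → 65.3252
  f2: (p4, p3, p1) → 104.9794
  f3: (p6, p4, p1) → 48.8860
  f4: (p5, p3, p1) → 30.9511
  f5: (p5, p6, p1) → 15.3597
  f6: (p5, p6, p3) → 52.7977
  f7: (p2, p4, p0) → 19.5751
  f8: (p2, p6, p4) → 69.9166
  f9: (p2, p3, p0) → 21.9016
  f10: (p2, p6, p3) → 106.6881
Σ area = 536.380

Euler: V−E+F = 7−15+10 = 2.


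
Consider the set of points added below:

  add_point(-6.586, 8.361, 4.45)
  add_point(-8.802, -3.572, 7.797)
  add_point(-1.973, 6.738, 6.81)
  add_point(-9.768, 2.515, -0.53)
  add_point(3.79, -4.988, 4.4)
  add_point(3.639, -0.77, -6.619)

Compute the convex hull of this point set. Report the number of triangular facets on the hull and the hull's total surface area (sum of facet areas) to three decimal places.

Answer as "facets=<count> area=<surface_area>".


6 of the 6 inputs are extreme points: [0, 1, 2, 3, 4, 5].

Facet areas (half cross-product norm):
  f1: (p5, p0, p3) → 62.6125
  f2: (p1, p0, p3) → 42.8251
  f3: (p1, p5, p3) → 77.6421
  f4: (p1, p5, p4) → 75.9749
  f5: (p2, p1, p4) → 72.2856
  f6: (p2, p1, p0) → 33.1018
  f7: (p2, p5, p4) → 77.4791
  f8: (p2, p5, p0) → 44.3476
Σ area = 486.269

Euler: V−E+F = 6−12+8 = 2.

facets=8 area=486.269


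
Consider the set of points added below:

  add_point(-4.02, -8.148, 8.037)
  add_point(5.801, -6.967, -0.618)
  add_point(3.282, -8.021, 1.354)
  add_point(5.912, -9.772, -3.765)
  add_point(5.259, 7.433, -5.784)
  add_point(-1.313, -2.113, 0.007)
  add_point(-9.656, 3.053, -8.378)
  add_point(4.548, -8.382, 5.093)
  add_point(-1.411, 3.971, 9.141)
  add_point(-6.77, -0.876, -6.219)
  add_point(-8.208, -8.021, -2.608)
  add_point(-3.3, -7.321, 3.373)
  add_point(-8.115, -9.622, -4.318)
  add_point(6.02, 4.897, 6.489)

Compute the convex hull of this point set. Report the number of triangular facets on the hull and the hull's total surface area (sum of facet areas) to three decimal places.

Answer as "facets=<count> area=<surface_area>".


facets=16 area=998.667

Extreme-point indices: [0, 1, 3, 4, 6, 7, 8, 10, 12, 13] — 10 of 14 on the boundary.

Area of each hull facet:
  f1: (p4, p3, p6) → 133.2227
  f2: (p4, p3, p13) → 103.2278
  f3: (p8, p0, p6) → 117.7907
  f4: (p8, p4, p6) → 126.0823
  f5: (p8, p4, p13) → 47.6798
  f6: (p12, p3, p6) → 93.1609
  f7: (p12, p0, p3) → 86.1898
  f8: (p7, p0, p3) → 36.4181
  f9: (p7, p8, p13) → 52.4561
  f10: (p7, p8, p0) → 55.8062
  f11: (p10, p0, p6) → 63.1161
  f12: (p10, p12, p6) → 14.1821
  f13: (p10, p12, p0) → 10.1137
  f14: (p1, p3, p13) → 8.7850
  f15: (p1, p7, p13) → 39.9051
  f16: (p1, p7, p3) → 10.5303
Σ area = 998.667

Euler characteristic 10−24+16 = 2 ✓


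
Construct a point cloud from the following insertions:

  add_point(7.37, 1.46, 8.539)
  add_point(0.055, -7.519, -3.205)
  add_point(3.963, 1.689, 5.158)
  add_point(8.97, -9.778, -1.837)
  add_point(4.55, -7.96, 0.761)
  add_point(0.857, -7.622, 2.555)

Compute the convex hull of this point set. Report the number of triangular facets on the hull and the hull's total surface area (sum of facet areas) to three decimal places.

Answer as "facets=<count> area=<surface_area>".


5 of the 6 inputs are extreme points: [0, 1, 2, 3, 5].

Facet areas (half cross-product norm):
  f1: (p2, p3, p1) → 59.2612
  f2: (p2, p0, p3) → 34.3851
  f3: (p5, p3, p1) → 25.9415
  f4: (p5, p0, p3) → 59.9509
  f5: (p5, p2, p1) → 28.3528
  f6: (p5, p2, p0) → 22.8228
Σ area = 230.714

Euler characteristic 5−9+6 = 2 ✓

facets=6 area=230.714


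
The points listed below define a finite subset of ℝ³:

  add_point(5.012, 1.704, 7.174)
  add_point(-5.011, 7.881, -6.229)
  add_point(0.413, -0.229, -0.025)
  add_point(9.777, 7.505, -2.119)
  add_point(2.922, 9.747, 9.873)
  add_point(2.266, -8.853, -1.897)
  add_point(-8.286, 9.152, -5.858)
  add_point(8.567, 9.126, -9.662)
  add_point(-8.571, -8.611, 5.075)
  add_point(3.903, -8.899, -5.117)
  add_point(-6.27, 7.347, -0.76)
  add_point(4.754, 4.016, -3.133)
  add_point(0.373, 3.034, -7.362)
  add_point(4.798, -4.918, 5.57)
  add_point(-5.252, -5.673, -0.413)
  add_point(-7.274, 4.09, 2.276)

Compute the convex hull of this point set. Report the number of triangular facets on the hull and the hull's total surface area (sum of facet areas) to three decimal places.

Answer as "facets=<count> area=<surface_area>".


Points on the hull: [0, 3, 4, 5, 6, 7, 8, 9, 12, 13, 14, 15] (12 of 16).

Area of each hull facet:
  f1: (p7, p9, p3) → 69.0185
  f2: (p13, p9, p3) → 87.1465
  f3: (p14, p9, p8) → 30.0297
  f4: (p14, p6, p8) → 47.0520
  f5: (p14, p6, p9) → 83.0555
  f6: (p12, p7, p9) → 61.4842
  f7: (p12, p6, p9) → 45.5419
  f8: (p12, p6, p7) → 52.8726
  f9: (p5, p9, p8) → 11.7433
  f10: (p5, p13, p8) → 55.3275
  f11: (p5, p13, p9) → 12.3508
  f12: (p4, p7, p3) → 38.0022
  f13: (p4, p6, p7) → 153.9642
  f14: (p4, p13, p8) → 105.7051
  f15: (p0, p13, p3) → 38.8277
  f16: (p0, p4, p3) → 51.8662
  f17: (p0, p4, p13) → 8.4011
  f18: (p15, p6, p8) → 46.1041
  f19: (p15, p4, p8) → 85.1676
  f20: (p15, p4, p6) → 63.4127
Σ area = 1147.074

Check V−E+F: 12 − 30 + 20 = 2.

facets=20 area=1147.074


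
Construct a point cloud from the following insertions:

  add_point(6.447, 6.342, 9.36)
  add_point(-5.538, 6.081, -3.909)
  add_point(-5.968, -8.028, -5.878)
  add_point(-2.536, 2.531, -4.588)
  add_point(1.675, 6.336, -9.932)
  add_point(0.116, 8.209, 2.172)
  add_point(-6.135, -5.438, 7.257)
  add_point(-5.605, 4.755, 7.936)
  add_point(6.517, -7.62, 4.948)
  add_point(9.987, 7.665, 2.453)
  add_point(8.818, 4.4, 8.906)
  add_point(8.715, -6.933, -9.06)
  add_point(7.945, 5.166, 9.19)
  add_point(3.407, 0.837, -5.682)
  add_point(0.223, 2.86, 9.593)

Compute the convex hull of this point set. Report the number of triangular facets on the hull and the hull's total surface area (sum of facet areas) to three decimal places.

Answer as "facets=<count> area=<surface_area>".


facets=22 area=1178.056

Hull vertices (13/15): indices [0, 1, 2, 4, 5, 6, 7, 8, 9, 10, 11, 12, 14].

Facet areas (half cross-product norm):
  f1: (p4, p5, p9) → 60.7078
  f2: (p0, p5, p9) → 35.4296
  f3: (p8, p2, p6) → 85.2255
  f4: (p1, p2, p6) → 90.1772
  f5: (p1, p4, p5) → 40.2206
  f6: (p1, p4, p2) → 66.9391
  f7: (p7, p0, p5) → 42.6651
  f8: (p7, p1, p6) → 60.9003
  f9: (p7, p1, p5) → 37.7521
  f10: (p11, p4, p2) → 104.8377
  f11: (p11, p8, p2) → 99.6342
  f12: (p11, p4, p9) → 109.6531
  f13: (p11, p10, p9) → 67.0914
  f14: (p11, p10, p8) → 88.8341
  f15: (p14, p7, p6) → 31.5798
  f16: (p14, p7, p0) → 17.2787
  f17: (p14, p8, p6) → 63.8007
  f18: (p14, p10, p8) → 53.4488
  f19: (p12, p0, p9) → 7.1134
  f20: (p12, p10, p9) → 4.3760
  f21: (p12, p14, p0) → 6.2927
  f22: (p12, p14, p10) → 4.0980
Σ area = 1178.056

Euler characteristic 13−33+22 = 2 ✓


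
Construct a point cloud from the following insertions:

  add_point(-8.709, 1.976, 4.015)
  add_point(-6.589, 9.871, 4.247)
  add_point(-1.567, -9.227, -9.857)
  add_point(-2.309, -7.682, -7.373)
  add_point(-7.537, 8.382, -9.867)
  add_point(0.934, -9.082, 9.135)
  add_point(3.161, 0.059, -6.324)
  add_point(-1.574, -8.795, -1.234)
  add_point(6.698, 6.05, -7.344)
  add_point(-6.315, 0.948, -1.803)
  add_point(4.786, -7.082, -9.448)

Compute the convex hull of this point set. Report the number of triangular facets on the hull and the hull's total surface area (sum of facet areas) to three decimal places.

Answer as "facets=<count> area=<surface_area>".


facets=12 area=1016.893

Hull vertices (8/11): indices [0, 1, 2, 4, 5, 7, 8, 10].

Per-facet area ½‖(b−a)×(c−a)‖:
  f1: (p4, p2, p0) → 132.3451
  f2: (p1, p5, p0) → 54.3996
  f3: (p1, p5, p8) → 180.0906
  f4: (p1, p4, p0) → 57.5341
  f5: (p1, p4, p8) → 101.6159
  f6: (p7, p5, p0) → 72.5089
  f7: (p7, p2, p0) → 54.7726
  f8: (p7, p2, p5) → 11.4059
  f9: (p10, p5, p8) → 128.1734
  f10: (p10, p2, p5) → 63.2191
  f11: (p10, p4, p8) → 98.3736
  f12: (p10, p4, p2) → 62.4537
Σ area = 1016.893

Euler characteristic 8−18+12 = 2 ✓


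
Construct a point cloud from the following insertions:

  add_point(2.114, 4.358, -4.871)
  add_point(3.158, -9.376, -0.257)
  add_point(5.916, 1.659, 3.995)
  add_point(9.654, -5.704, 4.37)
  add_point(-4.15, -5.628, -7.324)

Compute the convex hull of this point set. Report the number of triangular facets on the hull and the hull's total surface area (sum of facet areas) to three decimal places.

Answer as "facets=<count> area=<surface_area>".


Extreme-point indices: [0, 1, 2, 3, 4] — 5 of 5 on the boundary.

Triangle areas on the boundary:
  f1: (p1, p0, p4) → 63.9529
  f2: (p1, p0, p3) → 62.7873
  f3: (p2, p0, p4) → 59.5845
  f4: (p2, p0, p3) → 36.9353
  f5: (p2, p1, p4) → 65.6369
  f6: (p2, p1, p3) → 36.2848
Σ area = 325.182

Euler characteristic 5−9+6 = 2 ✓

facets=6 area=325.182


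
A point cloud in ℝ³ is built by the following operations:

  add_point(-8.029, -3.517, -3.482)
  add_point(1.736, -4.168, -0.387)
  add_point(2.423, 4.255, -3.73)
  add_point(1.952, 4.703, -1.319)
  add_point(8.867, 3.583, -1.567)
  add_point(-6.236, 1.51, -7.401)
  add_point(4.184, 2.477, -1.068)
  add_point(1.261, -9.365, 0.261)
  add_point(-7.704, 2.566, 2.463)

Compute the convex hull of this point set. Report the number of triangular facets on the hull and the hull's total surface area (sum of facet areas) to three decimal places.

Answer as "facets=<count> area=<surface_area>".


facets=10 area=421.655

Points on the hull: [0, 2, 3, 4, 5, 7, 8] (7 of 9).

Facet areas (half cross-product norm):
  f1: (p8, p7, p0) → 49.0906
  f2: (p8, p7, p4) → 106.4300
  f3: (p5, p7, p0) → 35.8689
  f4: (p5, p7, p4) → 104.6392
  f5: (p5, p8, p0) → 27.9049
  f6: (p3, p8, p4) → 17.6217
  f7: (p3, p5, p8) → 47.0415
  f8: (p2, p5, p4) → 12.7231
  f9: (p2, p3, p4) → 8.4763
  f10: (p2, p3, p5) → 11.8587
Σ area = 421.655

Euler characteristic 7−15+10 = 2 ✓
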